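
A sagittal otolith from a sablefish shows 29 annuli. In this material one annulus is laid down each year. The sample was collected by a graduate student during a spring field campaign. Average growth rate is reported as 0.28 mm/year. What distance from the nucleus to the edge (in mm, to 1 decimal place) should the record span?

8.1 mm

The record spans 29 years at 0.28 mm per year.
29 years at 0.28 mm/year gives 0.28 × 29 = 8.1 mm.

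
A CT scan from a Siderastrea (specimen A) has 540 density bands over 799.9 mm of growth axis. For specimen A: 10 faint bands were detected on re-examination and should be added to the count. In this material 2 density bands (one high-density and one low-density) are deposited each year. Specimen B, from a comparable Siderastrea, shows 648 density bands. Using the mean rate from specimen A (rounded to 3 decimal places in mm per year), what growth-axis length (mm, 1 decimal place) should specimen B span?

Specimen A: adjusted count: 540 + 10 = 550 density bands.
Specimen A: 550 density bands at 2 per year is 550 / 2 = 275 years.
A: 799.9 mm over 275 years gives 799.9 / 275 ≈ 2.909 mm/yr.
Specimen B: dividing by 2 density bands per year: 648 / 2 = 324 years. B's length ≈ 2.909 × 324 = 942.5 mm.

942.5 mm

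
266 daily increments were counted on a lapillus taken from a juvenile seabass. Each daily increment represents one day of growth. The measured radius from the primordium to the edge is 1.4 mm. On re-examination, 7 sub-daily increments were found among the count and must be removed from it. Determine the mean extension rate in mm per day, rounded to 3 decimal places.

0.005 mm per day

Correcting the raw count gives 266 − 7 = 259 true daily increments.
Mean rate = 1.4 mm / 259 days ≈ 0.005 mm per day.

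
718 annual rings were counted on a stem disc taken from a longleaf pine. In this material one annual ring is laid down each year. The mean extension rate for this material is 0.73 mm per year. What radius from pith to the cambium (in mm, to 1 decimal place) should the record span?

718 years of growth are recorded.
Predicted length = 0.73 mm/year × 718 years = 524.1 mm.

524.1 mm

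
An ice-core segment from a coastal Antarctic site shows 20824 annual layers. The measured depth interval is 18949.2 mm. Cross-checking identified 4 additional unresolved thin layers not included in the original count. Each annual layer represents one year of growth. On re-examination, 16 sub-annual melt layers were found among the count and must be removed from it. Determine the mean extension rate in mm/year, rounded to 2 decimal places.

0.91 mm/year

True annual layer count = 20824 − 16 + 4 = 20812.
Mean rate = 18949.2 mm / 20812 years ≈ 0.91 mm/year.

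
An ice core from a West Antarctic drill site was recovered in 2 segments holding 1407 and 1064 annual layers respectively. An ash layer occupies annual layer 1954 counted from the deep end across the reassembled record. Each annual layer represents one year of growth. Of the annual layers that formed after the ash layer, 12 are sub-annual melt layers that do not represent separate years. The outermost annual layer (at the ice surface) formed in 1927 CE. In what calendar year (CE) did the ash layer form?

Total annual layers = 1407 + 1064 = 2471.
Between annual layer 1954 and the ice surface there are 2471 − 1954 = 517 annual layers.
Removing the 12 false annual layers leaves 517 − 12 = 505 true annual layers beyond the ash layer.
Counting back 505 years from 1927 CE places the ash layer in 1927 − 505 = 1422 CE.

1422 CE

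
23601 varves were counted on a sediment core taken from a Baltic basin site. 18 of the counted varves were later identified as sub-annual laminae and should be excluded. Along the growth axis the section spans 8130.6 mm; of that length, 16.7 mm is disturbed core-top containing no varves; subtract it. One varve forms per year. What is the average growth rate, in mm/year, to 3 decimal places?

Adjusted count: 23601 − 18 = 23583 varves.
Removing the 16.7 mm offcut leaves 8130.6 − 16.7 = 8113.9 mm.
Extension rate ≈ 8113.9 / 23583 = 0.344 mm/year.

0.344 mm/year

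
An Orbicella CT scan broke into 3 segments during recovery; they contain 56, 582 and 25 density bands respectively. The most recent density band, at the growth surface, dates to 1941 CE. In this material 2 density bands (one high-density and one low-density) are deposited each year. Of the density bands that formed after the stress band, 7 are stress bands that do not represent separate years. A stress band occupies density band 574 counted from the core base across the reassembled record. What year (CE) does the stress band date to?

Total density bands = 56 + 582 + 25 = 663.
663 − 574 = 89 density bands lie beyond the stress band toward the growth surface.
89 − 7 false = 82 true density bands after the stress band.
With 2 density bands per year, 82 / 2 = 41 years.
1941 − 41 = 1900 CE.

1900 CE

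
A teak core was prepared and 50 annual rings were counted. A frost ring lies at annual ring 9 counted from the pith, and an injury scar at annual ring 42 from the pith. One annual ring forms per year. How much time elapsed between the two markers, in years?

42 − 9 = 33 annual rings lie between the two events.
At one annual ring per year, 33 years elapsed between them.

33 years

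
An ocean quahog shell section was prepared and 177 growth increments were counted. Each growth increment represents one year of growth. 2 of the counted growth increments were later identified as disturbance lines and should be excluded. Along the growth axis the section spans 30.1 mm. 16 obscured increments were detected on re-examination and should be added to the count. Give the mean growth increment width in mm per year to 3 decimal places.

0.158 mm per year

After corrections the count is 177 − 2 + 16 = 191 growth increments.
Mean rate = 30.1 mm / 191 years ≈ 0.158 mm per year.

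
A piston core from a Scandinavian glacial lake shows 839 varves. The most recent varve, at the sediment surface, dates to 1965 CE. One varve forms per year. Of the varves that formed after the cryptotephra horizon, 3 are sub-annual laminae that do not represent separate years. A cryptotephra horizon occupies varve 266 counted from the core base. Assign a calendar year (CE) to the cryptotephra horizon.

839 − 266 = 573 varves lie beyond the cryptotephra horizon toward the sediment surface.
573 − 3 false = 570 true varves after the cryptotephra horizon.
The varve at the sediment surface is 1965 CE, so the cryptotephra horizon dates to 1965 − 570 = 1395 CE.

1395 CE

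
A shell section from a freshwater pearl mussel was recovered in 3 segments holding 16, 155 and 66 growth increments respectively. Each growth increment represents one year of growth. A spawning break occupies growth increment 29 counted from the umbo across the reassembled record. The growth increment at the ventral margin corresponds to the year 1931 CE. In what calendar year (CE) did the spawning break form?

1723 CE

Total growth increments = 16 + 155 + 66 = 237.
Between growth increment 29 and the ventral margin there are 237 − 29 = 208 growth increments.
Counting back 208 years from 1931 CE places the spawning break in 1931 − 208 = 1723 CE.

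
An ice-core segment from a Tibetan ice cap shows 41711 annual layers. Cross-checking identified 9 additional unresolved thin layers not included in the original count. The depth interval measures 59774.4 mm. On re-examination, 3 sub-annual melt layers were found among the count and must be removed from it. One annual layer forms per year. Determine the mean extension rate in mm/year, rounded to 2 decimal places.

1.43 mm/year

Correcting the raw count gives 41711 − 3 + 9 = 41717 true annual layers.
Extension rate ≈ 59774.4 / 41717 = 1.43 mm/year.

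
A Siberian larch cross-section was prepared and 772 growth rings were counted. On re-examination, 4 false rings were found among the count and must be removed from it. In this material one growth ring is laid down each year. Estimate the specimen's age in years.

After corrections the count is 772 − 4 = 768 growth rings.
With a one-to-one growth ring periodicity this is 768 years.

768 years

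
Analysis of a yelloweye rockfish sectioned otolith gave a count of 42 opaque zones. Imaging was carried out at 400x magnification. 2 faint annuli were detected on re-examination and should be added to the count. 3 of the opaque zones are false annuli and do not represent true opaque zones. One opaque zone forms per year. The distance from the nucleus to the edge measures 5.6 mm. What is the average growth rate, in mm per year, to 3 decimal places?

Correcting the raw count gives 42 − 3 + 2 = 41 true opaque zones.
5.6 mm over 41 years gives 5.6 / 41 ≈ 0.137 mm per year.

0.137 mm per year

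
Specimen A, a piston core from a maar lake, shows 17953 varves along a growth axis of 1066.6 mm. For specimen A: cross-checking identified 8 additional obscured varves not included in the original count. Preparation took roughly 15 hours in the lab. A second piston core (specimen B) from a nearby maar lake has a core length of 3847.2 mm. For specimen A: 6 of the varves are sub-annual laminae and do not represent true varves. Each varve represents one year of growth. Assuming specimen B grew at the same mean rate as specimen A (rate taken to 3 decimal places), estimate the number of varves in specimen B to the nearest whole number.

65207 varves

Specimen A: true varve count = 17953 − 6 + 8 = 17955.
A: Extension rate ≈ 1066.6 / 17955 = 0.059 mm/year.
For B, 3847.2 / 0.059 = 65206.78 years ≈ 65207 varves.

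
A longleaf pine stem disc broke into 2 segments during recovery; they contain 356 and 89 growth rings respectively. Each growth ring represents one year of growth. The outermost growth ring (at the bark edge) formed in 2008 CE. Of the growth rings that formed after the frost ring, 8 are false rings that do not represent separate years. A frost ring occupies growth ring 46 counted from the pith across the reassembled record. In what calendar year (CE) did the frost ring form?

Total growth rings = 356 + 89 = 445.
Between growth ring 46 and the bark edge there are 445 − 46 = 399 growth rings.
Removing the 8 false growth rings leaves 399 − 8 = 391 true growth rings beyond the frost ring.
The growth ring at the bark edge is 2008 CE, so the frost ring dates to 2008 − 391 = 1617 CE.

1617 CE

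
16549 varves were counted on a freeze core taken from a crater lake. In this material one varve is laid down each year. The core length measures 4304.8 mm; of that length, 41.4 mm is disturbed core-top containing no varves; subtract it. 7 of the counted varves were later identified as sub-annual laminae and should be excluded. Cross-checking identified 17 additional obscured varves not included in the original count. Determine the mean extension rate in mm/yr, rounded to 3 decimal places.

Adjusted count: 16549 − 7 + 17 = 16559 varves.
The growth record spans 4304.8 − 41.4 = 4263.4 mm.
4263.4 mm over 16559 years gives 4263.4 / 16559 ≈ 0.257 mm/yr.

0.257 mm/yr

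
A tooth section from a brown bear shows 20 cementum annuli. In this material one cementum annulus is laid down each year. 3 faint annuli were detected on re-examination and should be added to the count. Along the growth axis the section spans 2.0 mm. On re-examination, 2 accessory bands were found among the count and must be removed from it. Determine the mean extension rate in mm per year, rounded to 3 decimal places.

Adjusted count: 20 − 2 + 3 = 21 cementum annuli.
2.0 mm over 21 years gives 2.0 / 21 ≈ 0.095 mm per year.

0.095 mm per year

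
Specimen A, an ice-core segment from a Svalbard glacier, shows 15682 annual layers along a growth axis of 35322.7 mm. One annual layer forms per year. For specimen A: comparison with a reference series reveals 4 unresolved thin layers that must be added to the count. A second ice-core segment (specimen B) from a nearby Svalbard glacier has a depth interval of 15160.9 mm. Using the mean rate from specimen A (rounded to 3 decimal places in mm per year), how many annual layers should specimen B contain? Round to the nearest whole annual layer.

6732 annual layers

Specimen A: after corrections the count is 15682 + 4 = 15686 annual layers.
A: 35322.7 mm over 15686 years gives 35322.7 / 15686 ≈ 2.252 mm/yr.
For B, 15160.9 / 2.252 = 6732.19 years ≈ 6732 annual layers.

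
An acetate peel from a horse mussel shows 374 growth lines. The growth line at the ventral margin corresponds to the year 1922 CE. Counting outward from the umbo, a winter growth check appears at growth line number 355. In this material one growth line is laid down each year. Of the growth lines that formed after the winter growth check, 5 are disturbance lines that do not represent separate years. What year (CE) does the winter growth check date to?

1908 CE

374 − 355 = 19 growth lines lie beyond the winter growth check toward the ventral margin.
19 − 5 false = 14 true growth lines after the winter growth check.
Counting back 14 years from 1922 CE places the winter growth check in 1922 − 14 = 1908 CE.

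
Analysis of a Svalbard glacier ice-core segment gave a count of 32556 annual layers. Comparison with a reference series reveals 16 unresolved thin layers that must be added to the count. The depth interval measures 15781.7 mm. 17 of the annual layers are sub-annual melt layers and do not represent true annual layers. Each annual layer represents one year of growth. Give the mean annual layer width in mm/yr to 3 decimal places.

Adjusted count: 32556 − 17 + 16 = 32555 annual layers.
Mean rate = 15781.7 mm / 32555 years ≈ 0.485 mm/yr.

0.485 mm/yr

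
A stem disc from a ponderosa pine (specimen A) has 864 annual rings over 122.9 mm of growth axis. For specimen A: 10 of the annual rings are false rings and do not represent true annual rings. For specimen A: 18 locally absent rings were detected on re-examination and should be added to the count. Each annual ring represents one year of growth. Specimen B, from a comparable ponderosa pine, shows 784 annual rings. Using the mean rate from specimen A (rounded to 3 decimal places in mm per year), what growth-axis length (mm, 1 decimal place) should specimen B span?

110.5 mm

Specimen A: true annual ring count = 864 − 10 + 18 = 872.
A: 122.9 mm over 872 years gives 122.9 / 872 ≈ 0.141 mm/year.
For B, 0.141 mm/year × 784 years = 110.5 mm.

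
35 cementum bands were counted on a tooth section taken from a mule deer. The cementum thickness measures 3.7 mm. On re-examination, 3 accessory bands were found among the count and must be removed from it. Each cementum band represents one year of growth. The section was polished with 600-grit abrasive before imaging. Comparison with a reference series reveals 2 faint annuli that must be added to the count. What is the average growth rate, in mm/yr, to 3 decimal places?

Adjusted count: 35 − 3 + 2 = 34 cementum bands.
3.7 mm over 34 years gives 3.7 / 34 ≈ 0.109 mm/yr.

0.109 mm/yr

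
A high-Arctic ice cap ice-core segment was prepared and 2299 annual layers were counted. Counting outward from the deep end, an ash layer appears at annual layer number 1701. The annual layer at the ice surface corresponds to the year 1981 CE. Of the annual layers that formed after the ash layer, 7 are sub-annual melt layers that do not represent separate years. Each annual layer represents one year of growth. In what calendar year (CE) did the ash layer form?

The ash layer sits at annual layer 1701 from the deep end, so 2299 − 1701 = 598 annual layers formed after it.
Excluding 7 false annual layers: 598 − 7 = 591.
The annual layer at the ice surface is 1981 CE, so the ash layer dates to 1981 − 591 = 1390 CE.

1390 CE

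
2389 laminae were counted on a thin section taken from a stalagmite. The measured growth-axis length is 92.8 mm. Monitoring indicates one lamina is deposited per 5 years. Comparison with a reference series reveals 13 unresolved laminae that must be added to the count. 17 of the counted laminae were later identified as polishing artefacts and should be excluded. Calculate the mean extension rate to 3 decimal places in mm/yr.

True lamina count = 2389 − 17 + 13 = 2385.
Multiplying by 5 years per lamina: 2385 × 5 = 11925 years.
Extension rate ≈ 92.8 / 11925 = 0.008 mm/yr.

0.008 mm/yr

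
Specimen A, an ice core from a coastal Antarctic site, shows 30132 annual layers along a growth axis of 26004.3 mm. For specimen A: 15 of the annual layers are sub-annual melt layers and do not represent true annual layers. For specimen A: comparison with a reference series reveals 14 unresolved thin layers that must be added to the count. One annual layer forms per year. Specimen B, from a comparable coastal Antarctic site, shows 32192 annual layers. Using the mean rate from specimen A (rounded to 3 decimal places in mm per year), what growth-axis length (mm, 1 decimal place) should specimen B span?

Specimen A: correcting the raw count gives 30132 − 15 + 14 = 30131 true annual layers.
A: 26004.3 mm over 30131 years gives 26004.3 / 30131 ≈ 0.863 mm/yr.
Length of B = 0.863 × 32192 = 27781.7 mm.

27781.7 mm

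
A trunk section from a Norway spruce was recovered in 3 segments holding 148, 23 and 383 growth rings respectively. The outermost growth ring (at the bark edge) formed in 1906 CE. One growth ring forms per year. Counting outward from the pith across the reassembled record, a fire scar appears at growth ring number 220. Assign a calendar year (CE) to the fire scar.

1572 CE

Total growth rings = 148 + 23 + 383 = 554.
554 − 220 = 334 growth rings lie beyond the fire scar toward the bark edge.
1906 − 334 = 1572 CE.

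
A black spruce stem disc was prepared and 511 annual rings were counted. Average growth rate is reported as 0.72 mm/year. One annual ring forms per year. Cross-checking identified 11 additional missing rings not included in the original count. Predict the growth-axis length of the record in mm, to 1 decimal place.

375.8 mm

Adjusted count: 511 + 11 = 522 annual rings.
Length ≈ 0.72 × 522 = 375.8 mm.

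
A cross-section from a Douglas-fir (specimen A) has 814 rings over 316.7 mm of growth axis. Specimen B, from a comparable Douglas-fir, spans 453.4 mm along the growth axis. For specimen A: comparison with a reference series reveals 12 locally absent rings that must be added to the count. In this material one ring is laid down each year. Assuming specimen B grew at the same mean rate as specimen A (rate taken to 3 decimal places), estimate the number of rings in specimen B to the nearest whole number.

1184 rings

Specimen A: adjusted count: 814 + 12 = 826 rings.
A: Mean rate = 316.7 mm / 826 years ≈ 0.383 mm/year.
For B, 453.4 / 0.383 = 1183.81 years ≈ 1184 rings.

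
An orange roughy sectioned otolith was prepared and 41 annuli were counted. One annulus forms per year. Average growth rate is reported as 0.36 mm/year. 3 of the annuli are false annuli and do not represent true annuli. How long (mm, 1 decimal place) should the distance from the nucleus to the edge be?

13.7 mm

Correcting the raw count gives 41 − 3 = 38 true annuli.
Length ≈ 0.36 × 38 = 13.7 mm.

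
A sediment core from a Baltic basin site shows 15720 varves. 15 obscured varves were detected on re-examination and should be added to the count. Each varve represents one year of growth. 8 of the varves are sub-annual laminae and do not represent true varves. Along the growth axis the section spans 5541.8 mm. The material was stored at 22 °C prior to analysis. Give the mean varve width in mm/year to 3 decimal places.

0.352 mm/year

After corrections the count is 15720 − 8 + 15 = 15727 varves.
Mean rate = 5541.8 mm / 15727 years ≈ 0.352 mm/year.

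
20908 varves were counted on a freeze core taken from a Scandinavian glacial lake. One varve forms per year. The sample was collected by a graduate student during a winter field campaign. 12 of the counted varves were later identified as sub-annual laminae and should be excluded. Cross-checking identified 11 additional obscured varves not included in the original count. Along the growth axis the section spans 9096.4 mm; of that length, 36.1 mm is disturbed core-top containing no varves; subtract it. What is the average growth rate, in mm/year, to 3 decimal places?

True varve count = 20908 − 12 + 11 = 20907.
Net length = 9096.4 − 36.1 = 9060.3 mm.
Extension rate ≈ 9060.3 / 20907 = 0.433 mm/year.

0.433 mm/year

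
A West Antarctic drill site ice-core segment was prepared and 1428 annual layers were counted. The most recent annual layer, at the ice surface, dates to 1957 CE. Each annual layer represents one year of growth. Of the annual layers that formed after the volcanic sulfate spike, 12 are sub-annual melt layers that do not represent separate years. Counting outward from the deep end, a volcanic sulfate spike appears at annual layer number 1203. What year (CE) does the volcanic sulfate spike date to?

1744 CE

Between annual layer 1203 and the ice surface there are 1428 − 1203 = 225 annual layers.
Removing the 12 false annual layers leaves 225 − 12 = 213 true annual layers beyond the volcanic sulfate spike.
1957 − 213 = 1744 CE.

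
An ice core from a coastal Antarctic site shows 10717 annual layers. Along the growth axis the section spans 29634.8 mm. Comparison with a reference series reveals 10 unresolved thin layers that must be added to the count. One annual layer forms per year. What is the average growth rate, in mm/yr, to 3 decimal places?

2.763 mm/yr

Correcting the raw count gives 10717 + 10 = 10727 true annual layers.
29634.8 mm over 10727 years gives 29634.8 / 10727 ≈ 2.763 mm/yr.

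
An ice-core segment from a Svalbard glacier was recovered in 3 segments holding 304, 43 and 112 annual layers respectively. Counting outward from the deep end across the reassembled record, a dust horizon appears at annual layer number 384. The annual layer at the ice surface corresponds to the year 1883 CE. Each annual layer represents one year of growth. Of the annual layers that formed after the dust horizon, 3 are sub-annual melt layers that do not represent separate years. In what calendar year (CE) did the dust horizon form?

Total annual layers = 304 + 43 + 112 = 459.
Between annual layer 384 and the ice surface there are 459 − 384 = 75 annual layers.
Excluding 3 false annual layers: 75 − 3 = 72.
The annual layer at the ice surface is 1883 CE, so the dust horizon dates to 1883 − 72 = 1811 CE.

1811 CE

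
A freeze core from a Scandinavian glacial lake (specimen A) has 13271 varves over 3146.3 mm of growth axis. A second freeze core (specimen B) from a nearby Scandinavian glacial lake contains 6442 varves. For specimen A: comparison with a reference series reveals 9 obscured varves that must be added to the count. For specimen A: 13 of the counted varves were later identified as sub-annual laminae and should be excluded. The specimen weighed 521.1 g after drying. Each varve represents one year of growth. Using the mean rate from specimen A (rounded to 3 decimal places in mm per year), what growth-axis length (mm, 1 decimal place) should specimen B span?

1526.8 mm

Specimen A: after corrections the count is 13271 − 13 + 9 = 13267 varves.
A: Mean rate = 3146.3 mm / 13267 years ≈ 0.237 mm/year.
For B, 0.237 mm/year × 6442 years = 1526.8 mm.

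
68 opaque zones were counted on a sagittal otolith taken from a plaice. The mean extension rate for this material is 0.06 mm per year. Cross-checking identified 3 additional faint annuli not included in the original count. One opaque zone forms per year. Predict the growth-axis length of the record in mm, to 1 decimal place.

After corrections the count is 68 + 3 = 71 opaque zones.
71 years at 0.06 mm/year gives 0.06 × 71 = 4.3 mm.

4.3 mm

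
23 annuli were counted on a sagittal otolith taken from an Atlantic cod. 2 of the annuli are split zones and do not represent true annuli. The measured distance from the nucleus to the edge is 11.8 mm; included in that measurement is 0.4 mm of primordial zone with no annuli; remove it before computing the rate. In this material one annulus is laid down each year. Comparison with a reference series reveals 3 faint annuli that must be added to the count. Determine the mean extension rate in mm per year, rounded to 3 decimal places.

True annulus count = 23 − 2 + 3 = 24.
Removing the 0.4 mm offcut leaves 11.8 − 0.4 = 11.4 mm.
Mean rate = 11.4 mm / 24 years ≈ 0.475 mm per year.

0.475 mm per year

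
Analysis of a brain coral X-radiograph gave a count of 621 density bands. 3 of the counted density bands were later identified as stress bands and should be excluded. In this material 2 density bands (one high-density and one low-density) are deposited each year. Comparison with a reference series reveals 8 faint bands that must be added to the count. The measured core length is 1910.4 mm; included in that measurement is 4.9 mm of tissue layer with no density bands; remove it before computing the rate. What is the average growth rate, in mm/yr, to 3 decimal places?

6.088 mm/yr

Correcting the raw count gives 621 − 3 + 8 = 626 true density bands.
Dividing by 2 density bands per year: 626 / 2 = 313 years.
The growth record spans 1910.4 − 4.9 = 1905.5 mm.
Mean rate = 1905.5 mm / 313 years ≈ 6.088 mm/yr.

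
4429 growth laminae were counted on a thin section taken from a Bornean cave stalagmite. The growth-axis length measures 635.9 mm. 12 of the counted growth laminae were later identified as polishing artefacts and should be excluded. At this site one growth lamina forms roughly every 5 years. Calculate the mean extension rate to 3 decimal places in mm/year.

0.029 mm/year

After corrections the count is 4429 − 12 = 4417 growth laminae.
At 5 years per growth lamina, 4417 × 5 = 22085 years.
Mean rate = 635.9 mm / 22085 years ≈ 0.029 mm/year.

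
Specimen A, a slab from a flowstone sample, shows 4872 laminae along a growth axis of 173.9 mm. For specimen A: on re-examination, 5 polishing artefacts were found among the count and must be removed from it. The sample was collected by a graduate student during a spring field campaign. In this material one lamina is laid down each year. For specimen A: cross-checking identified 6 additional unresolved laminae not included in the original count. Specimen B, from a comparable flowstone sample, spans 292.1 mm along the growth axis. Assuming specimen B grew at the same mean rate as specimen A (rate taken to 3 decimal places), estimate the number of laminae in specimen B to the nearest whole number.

8114 laminae

Specimen A: adjusted count: 4872 − 5 + 6 = 4873 laminae.
A: Mean rate = 173.9 mm / 4873 years ≈ 0.036 mm per year.
For B, 292.1 / 0.036 = 8113.89 years ≈ 8114 laminae.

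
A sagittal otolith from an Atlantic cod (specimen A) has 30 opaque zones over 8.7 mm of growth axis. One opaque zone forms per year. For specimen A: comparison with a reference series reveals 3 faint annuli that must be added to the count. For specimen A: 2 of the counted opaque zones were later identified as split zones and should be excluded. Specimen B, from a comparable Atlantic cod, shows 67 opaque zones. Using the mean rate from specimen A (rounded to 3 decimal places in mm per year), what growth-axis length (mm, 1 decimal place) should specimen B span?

18.8 mm

Specimen A: after corrections the count is 30 − 2 + 3 = 31 opaque zones.
A: 8.7 mm over 31 years gives 8.7 / 31 ≈ 0.281 mm/yr.
For B, 0.281 mm/year × 67 years = 18.8 mm.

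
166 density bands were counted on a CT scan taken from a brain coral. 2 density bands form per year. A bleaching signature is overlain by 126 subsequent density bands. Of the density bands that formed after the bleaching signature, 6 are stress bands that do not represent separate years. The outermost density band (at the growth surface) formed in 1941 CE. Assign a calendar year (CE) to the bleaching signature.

126 density bands post-date the bleaching signature.
Removing the 6 false density bands leaves 126 − 6 = 120 true density bands beyond the bleaching signature.
With 2 density bands per year, 120 / 2 = 60 years.
Counting back 60 years from 1941 CE places the bleaching signature in 1941 − 60 = 1881 CE.

1881 CE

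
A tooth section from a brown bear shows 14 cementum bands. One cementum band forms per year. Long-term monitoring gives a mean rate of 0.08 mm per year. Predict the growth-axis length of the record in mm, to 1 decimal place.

The record spans 14 years at 0.08 mm per year.
14 years at 0.08 mm/year gives 0.08 × 14 = 1.1 mm.

1.1 mm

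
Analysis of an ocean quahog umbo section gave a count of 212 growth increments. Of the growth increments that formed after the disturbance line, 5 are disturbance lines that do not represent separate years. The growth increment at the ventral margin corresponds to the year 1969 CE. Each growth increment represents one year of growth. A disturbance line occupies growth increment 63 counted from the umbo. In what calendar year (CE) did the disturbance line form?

The disturbance line sits at growth increment 63 from the umbo, so 212 − 63 = 149 growth increments formed after it.
Excluding 5 false growth increments: 149 − 5 = 144.
Counting back 144 years from 1969 CE places the disturbance line in 1969 − 144 = 1825 CE.

1825 CE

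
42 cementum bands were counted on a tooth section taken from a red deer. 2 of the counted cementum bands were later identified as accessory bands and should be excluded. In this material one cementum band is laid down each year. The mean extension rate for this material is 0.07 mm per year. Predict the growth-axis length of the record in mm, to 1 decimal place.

Adjusted count: 42 − 2 = 40 cementum bands.
Predicted length = 0.07 mm/year × 40 years = 2.8 mm.

2.8 mm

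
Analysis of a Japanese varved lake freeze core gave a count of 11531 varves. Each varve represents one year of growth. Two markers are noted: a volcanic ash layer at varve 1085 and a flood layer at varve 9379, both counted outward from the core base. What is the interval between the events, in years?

8294 years

Separation: 9379 − 1085 = 8294 varves.
One varve per year makes the interval 8294 years.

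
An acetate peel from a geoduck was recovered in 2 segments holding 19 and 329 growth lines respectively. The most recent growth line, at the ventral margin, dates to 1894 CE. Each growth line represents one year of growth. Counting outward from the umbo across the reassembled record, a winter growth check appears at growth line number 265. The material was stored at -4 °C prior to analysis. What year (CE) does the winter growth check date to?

1811 CE

Total growth lines = 19 + 329 = 348.
Between growth line 265 and the ventral margin there are 348 − 265 = 83 growth lines.
1894 − 83 = 1811 CE.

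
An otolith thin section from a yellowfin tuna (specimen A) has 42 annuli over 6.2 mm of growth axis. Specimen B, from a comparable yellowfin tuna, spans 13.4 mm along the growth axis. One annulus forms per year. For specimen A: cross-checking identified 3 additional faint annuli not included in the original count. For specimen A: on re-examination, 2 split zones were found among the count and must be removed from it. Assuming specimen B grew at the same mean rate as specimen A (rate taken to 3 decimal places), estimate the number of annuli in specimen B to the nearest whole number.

93 annuli

Specimen A: after corrections the count is 42 − 2 + 3 = 43 annuli.
A: Extension rate ≈ 6.2 / 43 = 0.144 mm/year.
For B, 13.4 / 0.144 = 93.06 years ≈ 93 annuli.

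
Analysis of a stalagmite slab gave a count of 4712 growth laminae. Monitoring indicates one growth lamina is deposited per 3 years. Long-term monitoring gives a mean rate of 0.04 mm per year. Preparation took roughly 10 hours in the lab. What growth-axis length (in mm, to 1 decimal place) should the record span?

Multiplying by 3 years per growth lamina: 4712 × 3 = 14136 years.
14136 years at 0.04 mm/year gives 0.04 × 14136 = 565.4 mm.

565.4 mm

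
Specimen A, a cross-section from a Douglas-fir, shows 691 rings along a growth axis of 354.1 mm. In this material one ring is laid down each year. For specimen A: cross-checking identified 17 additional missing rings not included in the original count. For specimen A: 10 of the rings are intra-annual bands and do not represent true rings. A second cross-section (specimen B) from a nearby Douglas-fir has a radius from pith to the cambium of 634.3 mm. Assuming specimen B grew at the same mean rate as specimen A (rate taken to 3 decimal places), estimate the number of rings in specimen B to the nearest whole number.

Specimen A: after corrections the count is 691 − 10 + 17 = 698 rings.
A: Mean rate = 354.1 mm / 698 years ≈ 0.507 mm/yr.
For B, 634.3 / 0.507 = 1251.08 years ≈ 1251 rings.

1251 rings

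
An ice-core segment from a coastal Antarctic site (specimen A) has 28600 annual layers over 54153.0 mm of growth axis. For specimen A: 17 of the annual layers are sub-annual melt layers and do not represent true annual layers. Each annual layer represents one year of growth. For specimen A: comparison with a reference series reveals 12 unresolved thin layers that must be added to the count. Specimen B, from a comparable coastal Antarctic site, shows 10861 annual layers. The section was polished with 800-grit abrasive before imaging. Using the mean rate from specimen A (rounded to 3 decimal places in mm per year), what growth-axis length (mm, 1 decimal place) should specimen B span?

Specimen A: after corrections the count is 28600 − 17 + 12 = 28595 annual layers.
A: Extension rate ≈ 54153.0 / 28595 = 1.894 mm/year.
For B, 1.894 mm/year × 10861 years = 20570.7 mm.

20570.7 mm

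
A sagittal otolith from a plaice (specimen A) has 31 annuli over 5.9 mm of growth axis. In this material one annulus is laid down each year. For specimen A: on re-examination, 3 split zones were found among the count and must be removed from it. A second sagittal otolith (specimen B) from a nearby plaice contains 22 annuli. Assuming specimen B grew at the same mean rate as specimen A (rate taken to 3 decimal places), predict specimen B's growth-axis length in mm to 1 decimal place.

4.6 mm

Specimen A: true annulus count = 31 − 3 = 28.
A: Extension rate ≈ 5.9 / 28 = 0.211 mm/year.
Length of B = 0.211 × 22 = 4.6 mm.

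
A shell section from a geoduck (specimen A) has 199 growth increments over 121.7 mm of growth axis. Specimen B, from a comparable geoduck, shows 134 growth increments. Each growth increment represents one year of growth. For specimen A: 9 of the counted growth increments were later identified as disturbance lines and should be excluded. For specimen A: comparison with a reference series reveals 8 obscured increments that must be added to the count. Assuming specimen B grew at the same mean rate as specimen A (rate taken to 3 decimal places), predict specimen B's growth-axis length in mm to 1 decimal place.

Specimen A: true growth increment count = 199 − 9 + 8 = 198.
A: 121.7 mm over 198 years gives 121.7 / 198 ≈ 0.615 mm/yr.
B's length ≈ 0.615 × 134 = 82.4 mm.

82.4 mm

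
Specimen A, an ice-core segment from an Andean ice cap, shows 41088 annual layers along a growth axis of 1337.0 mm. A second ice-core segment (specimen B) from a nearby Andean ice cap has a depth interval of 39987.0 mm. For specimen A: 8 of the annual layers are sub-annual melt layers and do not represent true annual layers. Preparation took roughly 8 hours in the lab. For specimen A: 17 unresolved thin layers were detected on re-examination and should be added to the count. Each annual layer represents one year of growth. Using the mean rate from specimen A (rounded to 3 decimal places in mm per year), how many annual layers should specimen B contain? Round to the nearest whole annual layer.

Specimen A: adjusted count: 41088 − 8 + 17 = 41097 annual layers.
A: Extension rate ≈ 1337.0 / 41097 = 0.033 mm/year.
B spans 39987.0 / 0.033 = 1211727.27 years ≈ 1211727 annual layers.

1211727 annual layers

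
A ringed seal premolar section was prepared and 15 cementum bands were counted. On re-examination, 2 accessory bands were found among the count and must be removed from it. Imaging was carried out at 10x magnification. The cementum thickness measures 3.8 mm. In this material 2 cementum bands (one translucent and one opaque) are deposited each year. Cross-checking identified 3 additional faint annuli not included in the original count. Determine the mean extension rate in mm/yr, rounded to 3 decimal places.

Correcting the raw count gives 15 − 2 + 3 = 16 true cementum bands.
16 cementum bands at 2 per year is 16 / 2 = 8 years.
Mean rate = 3.8 mm / 8 years ≈ 0.475 mm/yr.

0.475 mm/yr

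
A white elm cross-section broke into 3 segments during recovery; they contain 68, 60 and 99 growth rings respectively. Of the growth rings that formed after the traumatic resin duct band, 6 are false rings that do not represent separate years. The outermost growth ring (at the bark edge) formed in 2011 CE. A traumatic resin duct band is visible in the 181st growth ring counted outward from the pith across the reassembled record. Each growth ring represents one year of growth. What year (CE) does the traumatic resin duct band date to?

Total growth rings = 68 + 60 + 99 = 227.
227 − 181 = 46 growth rings lie beyond the traumatic resin duct band toward the bark edge.
46 − 6 false = 40 true growth rings after the traumatic resin duct band.
Counting back 40 years from 2011 CE places the traumatic resin duct band in 2011 − 40 = 1971 CE.

1971 CE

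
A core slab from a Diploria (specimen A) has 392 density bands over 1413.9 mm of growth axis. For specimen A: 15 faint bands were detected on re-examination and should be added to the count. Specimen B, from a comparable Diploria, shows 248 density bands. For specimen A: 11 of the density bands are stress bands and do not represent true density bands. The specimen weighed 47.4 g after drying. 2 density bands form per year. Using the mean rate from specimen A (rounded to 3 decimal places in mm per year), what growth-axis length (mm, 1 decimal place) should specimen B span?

Specimen A: adjusted count: 392 − 11 + 15 = 396 density bands.
Specimen A: with 2 density bands per year, 396 / 2 = 198 years.
A: Extension rate ≈ 1413.9 / 198 = 7.141 mm per year.
Specimen B: with 2 density bands per year, 248 / 2 = 124 years. B's length ≈ 7.141 × 124 = 885.5 mm.

885.5 mm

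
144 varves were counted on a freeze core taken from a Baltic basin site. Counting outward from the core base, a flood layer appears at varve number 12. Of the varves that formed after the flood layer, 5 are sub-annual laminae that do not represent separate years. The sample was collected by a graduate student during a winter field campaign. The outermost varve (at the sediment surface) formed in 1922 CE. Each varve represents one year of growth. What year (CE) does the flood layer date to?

1795 CE

The flood layer sits at varve 12 from the core base, so 144 − 12 = 132 varves formed after it.
132 − 5 false = 127 true varves after the flood layer.
1922 − 127 = 1795 CE.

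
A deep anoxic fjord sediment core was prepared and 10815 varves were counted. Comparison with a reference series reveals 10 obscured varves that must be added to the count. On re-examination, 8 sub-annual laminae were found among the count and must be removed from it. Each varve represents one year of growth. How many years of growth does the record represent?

10817 years

After corrections the count is 10815 − 8 + 10 = 10817 varves.
With a one-to-one varve periodicity this is 10817 years.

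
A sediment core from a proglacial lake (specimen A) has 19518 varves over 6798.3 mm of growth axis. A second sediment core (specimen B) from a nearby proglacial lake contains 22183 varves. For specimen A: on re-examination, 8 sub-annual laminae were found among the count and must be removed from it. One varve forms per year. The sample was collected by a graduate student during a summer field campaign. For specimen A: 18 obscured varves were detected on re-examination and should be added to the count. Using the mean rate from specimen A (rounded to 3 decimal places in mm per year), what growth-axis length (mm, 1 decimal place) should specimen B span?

7719.7 mm

Specimen A: true varve count = 19518 − 8 + 18 = 19528.
A: Extension rate ≈ 6798.3 / 19528 = 0.348 mm per year.
B's length ≈ 0.348 × 22183 = 7719.7 mm.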